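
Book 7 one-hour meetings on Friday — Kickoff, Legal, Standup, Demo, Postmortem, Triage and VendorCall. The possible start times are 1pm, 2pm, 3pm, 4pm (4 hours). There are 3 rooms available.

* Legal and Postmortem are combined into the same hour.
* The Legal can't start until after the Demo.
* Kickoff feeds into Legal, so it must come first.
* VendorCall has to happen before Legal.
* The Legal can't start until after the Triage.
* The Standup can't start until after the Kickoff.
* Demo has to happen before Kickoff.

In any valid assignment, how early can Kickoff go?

Precedence pushes Kickoff to at least 2pm; downstream work caps Kickoff at 3pm.
Kickoff at 2pm is achievable: Standup=3pm; VendorCall=1pm; Legal=3pm; Demo=1pm; Postmortem=3pm; Triage=1pm; Kickoff=2pm.

2pm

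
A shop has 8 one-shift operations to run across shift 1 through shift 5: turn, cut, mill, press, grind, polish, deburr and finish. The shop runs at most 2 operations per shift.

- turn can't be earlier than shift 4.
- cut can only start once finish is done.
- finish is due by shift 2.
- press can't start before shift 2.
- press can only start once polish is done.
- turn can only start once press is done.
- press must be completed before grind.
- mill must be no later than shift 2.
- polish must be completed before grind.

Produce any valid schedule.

finish -> shift 1; polish -> shift 2; mill -> shift 1; grind -> shift 4; deburr -> shift 3; cut -> shift 2; press -> shift 3; turn -> shift 4

Checking: press(shift 3) before turn(shift 4); polish(shift 2) before grind(shift 4); finish(shift 1) before cut(shift 2); polish(shift 2) before press(shift 3); press(shift 3) before grind(shift 4); turn=shift 4 in [shift 4,shift 5]; press=shift 3 in [shift 2,shift 5]; finish=shift 1 in [shift 1,shift 2]; mill=shift 1 in [shift 1,shift 2]; max 2 per shift (cap 2).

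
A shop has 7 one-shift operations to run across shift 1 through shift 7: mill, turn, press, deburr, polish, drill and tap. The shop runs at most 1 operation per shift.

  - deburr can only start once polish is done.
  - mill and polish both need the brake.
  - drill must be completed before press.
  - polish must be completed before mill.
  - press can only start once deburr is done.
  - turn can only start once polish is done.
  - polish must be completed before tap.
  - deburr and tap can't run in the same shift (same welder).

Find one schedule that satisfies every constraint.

mill=shift 5; press=shift 4; turn=shift 6; tap=shift 7; drill=shift 3; deburr=shift 2; polish=shift 1

Checking: polish(shift 1) before deburr(shift 2); deburr(shift 2) before press(shift 4); polish(shift 1) before tap(shift 7); drill(shift 3) before press(shift 4); polish(shift 1) before mill(shift 5); polish(shift 1) before turn(shift 6); mill(shift 5) != polish(shift 1); deburr(shift 2) != tap(shift 7); max 1 per shift (cap 1).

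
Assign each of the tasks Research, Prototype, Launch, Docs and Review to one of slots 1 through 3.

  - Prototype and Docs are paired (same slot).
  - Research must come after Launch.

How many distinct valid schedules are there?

27

Splitting on Research: it can be 2 (9), 3 (18). Listing each branch's schedules as (Prototype, Launch, Docs, Review):
Research=2: (1,1,1,1) (1,1,1,2) (1,1,1,3) (2,1,2,1) (2,1,2,2) (2,1,2,3) (3,1,3,1) (3,1,3,2) (3,1,3,3) — 9.
Research=3: (1,1,1,1) (1,1,1,2) (1,1,1,3) (1,2,1,1) (1,2,1,2) (1,2,1,3) (2,1,2,1) (2,1,2,2) (2,1,2,3) (2,2,2,1) (2,2,2,2) (2,2,2,3) (3,1,3,1) (3,1,3,2) (3,1,3,3) (3,2,3,1) (3,2,3,2) (3,2,3,3) — 18.
Summing: 9 + 18 = 27.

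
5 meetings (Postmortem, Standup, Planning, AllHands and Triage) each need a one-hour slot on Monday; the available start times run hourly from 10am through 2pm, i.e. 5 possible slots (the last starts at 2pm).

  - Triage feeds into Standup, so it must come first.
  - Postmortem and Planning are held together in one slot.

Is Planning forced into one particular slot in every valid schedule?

No

Planning can be 10am (e.g. Postmortem in 10am, Planning in 10am, Standup in 11am, Triage in 10am, AllHands in 10am) or 11am (e.g. Postmortem=11am; Triage=10am; Standup=11am; AllHands=10am; Planning=11am).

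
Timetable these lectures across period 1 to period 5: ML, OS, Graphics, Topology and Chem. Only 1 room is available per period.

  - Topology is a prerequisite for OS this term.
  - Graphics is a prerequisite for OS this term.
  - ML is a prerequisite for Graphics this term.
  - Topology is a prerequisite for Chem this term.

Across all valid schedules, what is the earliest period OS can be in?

Precedence pushes OS to at least period 3.
OS at period 4 is achievable: ML -> period 1; Graphics -> period 2; OS -> period 4; Chem -> period 5; Topology -> period 3.
Nothing earlier works — the capacity limit rule out every period before period 4.

period 4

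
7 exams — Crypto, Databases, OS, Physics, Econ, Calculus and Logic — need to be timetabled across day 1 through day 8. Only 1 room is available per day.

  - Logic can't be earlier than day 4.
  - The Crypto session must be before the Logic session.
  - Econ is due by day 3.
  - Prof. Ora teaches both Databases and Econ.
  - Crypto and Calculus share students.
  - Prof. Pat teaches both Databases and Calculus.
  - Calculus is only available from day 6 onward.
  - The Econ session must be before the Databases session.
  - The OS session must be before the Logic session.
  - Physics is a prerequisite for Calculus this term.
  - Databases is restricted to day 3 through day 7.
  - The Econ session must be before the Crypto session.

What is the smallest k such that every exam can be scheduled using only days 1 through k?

7

The precedence chain requires at least 3 distinct days.
With at most 1 per day and 7 exams, at least 7 days are needed.
Calculus can't be placed before day 6, so the schedule must run through at least day 6.
7 works (last occupied day: day 7): for example Physics in day 5; OS in day 3; Logic in day 4; Econ in day 1; Crypto in day 2; Databases in day 7; Calculus in day 6.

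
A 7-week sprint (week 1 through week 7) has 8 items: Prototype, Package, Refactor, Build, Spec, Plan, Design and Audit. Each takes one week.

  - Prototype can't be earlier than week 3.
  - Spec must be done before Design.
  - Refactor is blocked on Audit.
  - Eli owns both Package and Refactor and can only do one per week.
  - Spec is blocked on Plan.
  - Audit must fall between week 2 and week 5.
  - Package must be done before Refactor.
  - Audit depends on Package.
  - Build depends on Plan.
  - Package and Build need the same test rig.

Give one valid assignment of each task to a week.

Spec -> week 2; Package -> week 1; Plan -> week 1; Prototype -> week 3; Design -> week 3; Build -> week 2; Refactor -> week 3; Audit -> week 2

Checking: Spec(week 2) before Design(week 3); Audit(week 2) before Refactor(week 3); Plan(week 1) before Build(week 2); Plan(week 1) before Spec(week 2); Package(week 1) before Refactor(week 3); Package(week 1) before Audit(week 2); Package(week 1) != Refactor(week 3); Package(week 1) != Build(week 2); Prototype=week 3 in [week 3,week 7]; Audit=week 2 in [week 2,week 5].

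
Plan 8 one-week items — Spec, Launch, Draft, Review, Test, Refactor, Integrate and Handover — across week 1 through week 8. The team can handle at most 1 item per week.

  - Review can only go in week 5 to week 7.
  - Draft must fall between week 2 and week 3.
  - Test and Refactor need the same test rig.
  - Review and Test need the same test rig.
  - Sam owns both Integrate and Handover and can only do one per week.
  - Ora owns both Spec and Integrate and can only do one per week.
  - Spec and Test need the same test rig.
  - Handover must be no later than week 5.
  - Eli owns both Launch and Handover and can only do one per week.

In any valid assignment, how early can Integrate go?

week 1

Integrate at week 1 is achievable: Integrate in week 1, Spec in week 4, Review in week 5, Test in week 7, Launch in week 6, Draft in week 2, Refactor in week 8, Handover in week 3.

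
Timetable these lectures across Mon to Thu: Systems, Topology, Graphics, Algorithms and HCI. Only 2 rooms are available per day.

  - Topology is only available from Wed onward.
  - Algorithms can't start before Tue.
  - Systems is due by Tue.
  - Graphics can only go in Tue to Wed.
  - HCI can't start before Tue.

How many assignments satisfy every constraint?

Splitting on Systems: it can be Mon (25), Tue (15). Listing each branch's schedules as (Topology, Graphics, Algorithms, HCI):
Systems=Mon: (Wed,Tue,Tue,Wed) (Wed,Tue,Tue,Thu) (Wed,Tue,Wed,Tue) (Wed,Tue,Wed,Thu) (Wed,Tue,Thu,Tue) (Wed,Tue,Thu,Wed) (Wed,Tue,Thu,Thu) (Wed,Wed,Tue,Tue) (Wed,Wed,Tue,Thu) (Wed,Wed,Thu,Tue) (Wed,Wed,Thu,Thu) (Thu,Tue,Tue,Wed) (Thu,Tue,Tue,Thu) (Thu,Tue,Wed,Tue) (Thu,Tue,Wed,Wed) (Thu,Tue,Wed,Thu) (Thu,Tue,Thu,Tue) (Thu,Tue,Thu,Wed) (Thu,Wed,Tue,Tue) (Thu,Wed,Tue,Wed) (Thu,Wed,Tue,Thu) (Thu,Wed,Wed,Tue) (Thu,Wed,Wed,Thu) (Thu,Wed,Thu,Tue) (Thu,Wed,Thu,Wed) — 25.
Systems=Tue: (Wed,Tue,Wed,Thu) (Wed,Tue,Thu,Wed) (Wed,Tue,Thu,Thu) (Wed,Wed,Tue,Thu) (Wed,Wed,Thu,Tue) (Wed,Wed,Thu,Thu) (Thu,Tue,Wed,Wed) (Thu,Tue,Wed,Thu) (Thu,Tue,Thu,Wed) (Thu,Wed,Tue,Wed) (Thu,Wed,Tue,Thu) (Thu,Wed,Wed,Tue) (Thu,Wed,Wed,Thu) (Thu,Wed,Thu,Tue) (Thu,Wed,Thu,Wed) — 15.
Summing: 25 + 15 = 40.

40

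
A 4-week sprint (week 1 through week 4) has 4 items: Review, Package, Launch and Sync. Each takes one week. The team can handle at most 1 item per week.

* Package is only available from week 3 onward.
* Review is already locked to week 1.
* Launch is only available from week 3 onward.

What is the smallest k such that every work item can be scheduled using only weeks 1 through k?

With at most 1 per week and 4 work items, at least 4 weeks are needed.
Package can't be placed before week 3, so the schedule must run through at least week 3.
4 works (last occupied week: week 4): for example Sync in week 2, Package in week 3, Launch in week 4, Review in week 1.

4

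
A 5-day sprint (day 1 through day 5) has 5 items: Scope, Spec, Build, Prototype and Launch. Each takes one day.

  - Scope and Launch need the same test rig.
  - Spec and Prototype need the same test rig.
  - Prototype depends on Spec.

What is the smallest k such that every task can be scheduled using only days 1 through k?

The precedence chain requires at least 2 distinct days.
2 works (last occupied day: day 2): for example Build=day 1; Spec=day 1; Prototype=day 2; Scope=day 1; Launch=day 2.

2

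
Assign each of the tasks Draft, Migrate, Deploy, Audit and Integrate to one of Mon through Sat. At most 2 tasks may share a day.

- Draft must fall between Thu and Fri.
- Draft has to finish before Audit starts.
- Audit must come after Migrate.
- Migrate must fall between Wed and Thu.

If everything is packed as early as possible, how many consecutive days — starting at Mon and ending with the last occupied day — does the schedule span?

5

The precedence chain requires at least 2 distinct days.
With at most 2 per day and 5 tasks, at least 3 days are needed.
Propagating the time windows through the other constraints, Audit can't land before Fri — that is day 5 counting from Mon — so the schedule must run through at least 5 days.
5 works (last occupied day: Fri): for example Migrate -> Wed; Draft -> Thu; Integrate -> Mon; Audit -> Fri; Deploy -> Mon.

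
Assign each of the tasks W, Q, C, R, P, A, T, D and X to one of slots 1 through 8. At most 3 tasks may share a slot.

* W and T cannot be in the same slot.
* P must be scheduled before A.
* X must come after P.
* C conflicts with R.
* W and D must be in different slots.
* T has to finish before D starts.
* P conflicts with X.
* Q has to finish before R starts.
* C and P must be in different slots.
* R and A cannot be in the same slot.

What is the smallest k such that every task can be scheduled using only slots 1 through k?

The precedence chain requires at least 2 distinct slots.
With at most 3 per slot and 9 tasks, at least 3 slots are needed.
3 works (last occupied slot: 3): for example Q in 1, D in 2, X in 2, R in 2, T in 1, P in 1, A in 3, C in 3, W in 3.

3 slots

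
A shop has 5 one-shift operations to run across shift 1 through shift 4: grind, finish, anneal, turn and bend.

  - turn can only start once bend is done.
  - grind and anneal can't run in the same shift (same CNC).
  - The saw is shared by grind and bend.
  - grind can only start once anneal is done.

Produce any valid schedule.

grind -> shift 2, bend -> shift 1, anneal -> shift 1, turn -> shift 2, finish -> shift 1

Checking: bend(shift 1) before turn(shift 2); anneal(shift 1) before grind(shift 2); grind(shift 2) != anneal(shift 1); grind(shift 2) != bend(shift 1).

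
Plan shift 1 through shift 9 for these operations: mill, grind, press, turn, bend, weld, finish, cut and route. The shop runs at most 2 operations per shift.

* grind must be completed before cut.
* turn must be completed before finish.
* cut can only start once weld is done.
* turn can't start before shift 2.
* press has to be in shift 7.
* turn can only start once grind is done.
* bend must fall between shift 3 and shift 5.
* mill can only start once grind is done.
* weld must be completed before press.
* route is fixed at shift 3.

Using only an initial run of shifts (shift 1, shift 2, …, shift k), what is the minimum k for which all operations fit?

The precedence chain requires at least 3 distinct shifts.
With at most 2 per shift and 9 operations, at least 5 shifts are needed.
press can't be placed before shift 7, so the schedule must run through at least shift 7.
7 works (last occupied shift: shift 7): for example route in shift 3, turn in shift 2, cut in shift 2, grind in shift 1, bend in shift 3, mill in shift 4, press in shift 7, finish in shift 4, weld in shift 1.

7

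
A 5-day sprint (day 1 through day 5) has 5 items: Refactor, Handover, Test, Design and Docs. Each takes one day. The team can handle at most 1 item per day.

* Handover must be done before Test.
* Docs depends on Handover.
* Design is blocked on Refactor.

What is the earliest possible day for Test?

day 2

Precedence pushes Test to at least day 2.
Test at day 2 is achievable: Refactor=day 3, Handover=day 1, Test=day 2, Docs=day 5, Design=day 4.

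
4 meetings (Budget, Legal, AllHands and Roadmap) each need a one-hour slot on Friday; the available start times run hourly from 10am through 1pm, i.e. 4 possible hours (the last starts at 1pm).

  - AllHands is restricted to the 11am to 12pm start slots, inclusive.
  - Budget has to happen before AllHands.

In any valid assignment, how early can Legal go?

10am

Legal at 10am is achievable: Legal=10am; AllHands=11am; Roadmap=10am; Budget=10am.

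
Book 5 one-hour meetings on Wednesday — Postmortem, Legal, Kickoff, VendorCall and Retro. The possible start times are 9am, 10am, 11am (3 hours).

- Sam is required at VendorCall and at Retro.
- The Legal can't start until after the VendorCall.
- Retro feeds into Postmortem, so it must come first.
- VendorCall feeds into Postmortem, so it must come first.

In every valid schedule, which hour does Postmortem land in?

Precedence pushes Postmortem to at least 10am.
So Postmortem is pinned to 11am.

11am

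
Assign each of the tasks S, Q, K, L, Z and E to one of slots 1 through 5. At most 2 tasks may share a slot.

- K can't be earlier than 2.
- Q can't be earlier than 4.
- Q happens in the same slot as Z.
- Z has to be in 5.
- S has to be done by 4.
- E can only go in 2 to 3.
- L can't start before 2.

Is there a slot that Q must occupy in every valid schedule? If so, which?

Q is available from 4; Q must be in the same slot as Z, which can't be before 5, so Q is at least 5.
So Q is pinned to 5.

5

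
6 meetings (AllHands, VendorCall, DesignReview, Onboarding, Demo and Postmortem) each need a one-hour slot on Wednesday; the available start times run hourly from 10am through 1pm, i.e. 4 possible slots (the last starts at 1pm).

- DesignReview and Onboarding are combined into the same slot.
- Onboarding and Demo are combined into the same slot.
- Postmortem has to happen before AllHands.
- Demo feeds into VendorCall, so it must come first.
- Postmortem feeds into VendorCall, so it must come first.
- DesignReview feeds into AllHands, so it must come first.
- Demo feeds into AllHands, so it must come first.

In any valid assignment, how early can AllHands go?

Precedence pushes AllHands to at least 11am.
AllHands at 11am is achievable: Onboarding -> 10am, DesignReview -> 10am, Postmortem -> 10am, AllHands -> 11am, Demo -> 10am, VendorCall -> 11am.

11am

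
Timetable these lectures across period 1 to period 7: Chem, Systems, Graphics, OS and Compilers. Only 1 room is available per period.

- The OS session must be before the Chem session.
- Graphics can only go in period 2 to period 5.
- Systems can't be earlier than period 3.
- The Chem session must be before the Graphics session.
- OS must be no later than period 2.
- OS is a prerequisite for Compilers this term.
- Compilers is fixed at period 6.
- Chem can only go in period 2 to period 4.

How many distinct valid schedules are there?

21

Splitting on Chem: it can be period 2 (9), period 3 (8), period 4 (4). Listing each branch's schedules as (Systems, Graphics, OS, Compilers) by period number:
Chem=period 2: (3,4,1,6) (3,5,1,6) (4,3,1,6) (4,5,1,6) (5,3,1,6) (5,4,1,6) (7,3,1,6) (7,4,1,6) (7,5,1,6) — 9.
Chem=period 3: (4,5,1,6) (4,5,2,6) (5,4,1,6) (5,4,2,6) (7,4,1,6) (7,4,2,6) (7,5,1,6) (7,5,2,6) — 8.
Chem=period 4: (3,5,1,6) (3,5,2,6) (7,5,1,6) (7,5,2,6) — 4.
Summing: 9 + 8 + 4 = 21.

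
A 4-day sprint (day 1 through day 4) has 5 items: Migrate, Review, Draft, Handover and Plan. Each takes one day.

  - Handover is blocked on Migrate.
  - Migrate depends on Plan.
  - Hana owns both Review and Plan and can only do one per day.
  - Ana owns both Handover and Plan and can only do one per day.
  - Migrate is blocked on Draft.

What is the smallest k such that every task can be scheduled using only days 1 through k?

The precedence chain requires at least 3 distinct days.
3 works (last occupied day: day 3): for example Plan -> day 1; Draft -> day 1; Migrate -> day 2; Handover -> day 3; Review -> day 2.

3 days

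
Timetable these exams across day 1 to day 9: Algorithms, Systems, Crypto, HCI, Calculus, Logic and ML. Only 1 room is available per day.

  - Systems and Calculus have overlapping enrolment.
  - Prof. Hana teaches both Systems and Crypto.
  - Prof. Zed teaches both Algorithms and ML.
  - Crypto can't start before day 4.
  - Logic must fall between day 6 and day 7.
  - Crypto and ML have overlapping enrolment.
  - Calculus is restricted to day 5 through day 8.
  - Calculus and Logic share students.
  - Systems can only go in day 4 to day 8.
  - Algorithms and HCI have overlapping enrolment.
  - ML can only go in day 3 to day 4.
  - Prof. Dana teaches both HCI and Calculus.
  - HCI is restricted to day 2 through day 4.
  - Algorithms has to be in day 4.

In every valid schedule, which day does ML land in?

day 3

ML's window is day 3–day 4.
Algorithms is fixed at day 4, and ML can't share a day with Algorithms.
So ML must be day 3.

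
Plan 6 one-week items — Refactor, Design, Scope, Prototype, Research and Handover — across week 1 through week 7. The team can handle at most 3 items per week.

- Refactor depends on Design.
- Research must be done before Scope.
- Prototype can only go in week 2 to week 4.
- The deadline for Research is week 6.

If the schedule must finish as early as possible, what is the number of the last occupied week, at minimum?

2

The precedence chain requires at least 2 distinct weeks.
With at most 3 per week and 6 work items, at least 2 weeks are needed.
2 works (last occupied week: week 2): for example Handover=week 1; Design=week 1; Prototype=week 2; Refactor=week 2; Research=week 1; Scope=week 2.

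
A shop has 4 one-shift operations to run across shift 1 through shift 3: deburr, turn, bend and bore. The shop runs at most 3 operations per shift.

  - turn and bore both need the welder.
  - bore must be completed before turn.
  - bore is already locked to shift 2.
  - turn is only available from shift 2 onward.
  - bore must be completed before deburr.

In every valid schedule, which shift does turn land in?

turn's window is shift 2–shift 3.
bore is fixed at shift 2, and turn can't share a shift with bore.
So turn must be shift 3.

shift 3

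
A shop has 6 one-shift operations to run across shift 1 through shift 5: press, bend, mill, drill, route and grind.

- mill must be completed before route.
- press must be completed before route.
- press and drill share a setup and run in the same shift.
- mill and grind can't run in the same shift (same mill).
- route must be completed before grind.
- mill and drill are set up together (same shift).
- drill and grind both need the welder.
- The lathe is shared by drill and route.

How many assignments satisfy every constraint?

50

Splitting on press: it can be shift 1 (30), shift 2 (15), shift 3 (5). Listing each branch's schedules as (bend, mill, drill, route, grind) by shift number:
press=shift 1: (1,1,1,2,3) (1,1,1,2,4) (1,1,1,2,5) (1,1,1,3,4) (1,1,1,3,5) (1,1,1,4,5) (2,1,1,2,3) (2,1,1,2,4) (2,1,1,2,5) (2,1,1,3,4) (2,1,1,3,5) (2,1,1,4,5) (3,1,1,2,3) (3,1,1,2,4) (3,1,1,2,5) (3,1,1,3,4) (3,1,1,3,5) (3,1,1,4,5) (4,1,1,2,3) (4,1,1,2,4) (4,1,1,2,5) (4,1,1,3,4) (4,1,1,3,5) (4,1,1,4,5) (5,1,1,2,3) (5,1,1,2,4) (5,1,1,2,5) (5,1,1,3,4) (5,1,1,3,5) (5,1,1,4,5) — 30.
press=shift 2: (1,2,2,3,4) (1,2,2,3,5) (1,2,2,4,5) (2,2,2,3,4) (2,2,2,3,5) (2,2,2,4,5) (3,2,2,3,4) (3,2,2,3,5) (3,2,2,4,5) (4,2,2,3,4) (4,2,2,3,5) (4,2,2,4,5) (5,2,2,3,4) (5,2,2,3,5) (5,2,2,4,5) — 15.
press=shift 3: (1,3,3,4,5) (2,3,3,4,5) (3,3,3,4,5) (4,3,3,4,5) (5,3,3,4,5) — 5.
Summing: 30 + 15 + 5 = 50.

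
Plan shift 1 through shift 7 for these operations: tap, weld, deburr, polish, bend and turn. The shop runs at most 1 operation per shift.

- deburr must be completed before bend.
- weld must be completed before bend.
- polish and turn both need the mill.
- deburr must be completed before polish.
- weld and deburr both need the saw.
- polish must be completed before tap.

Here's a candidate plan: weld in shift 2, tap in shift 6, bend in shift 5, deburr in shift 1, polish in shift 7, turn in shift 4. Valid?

Invalid. polish must be completed before tap.

polish must be completed before tap — violated.
polish and turn both need the mill — holds.
weld and deburr both need the saw — holds.
deburr must be completed before polish — holds.
weld must be completed before bend — holds.
deburr must be completed before bend — holds.
The shop runs at most 1 operation per shift — holds.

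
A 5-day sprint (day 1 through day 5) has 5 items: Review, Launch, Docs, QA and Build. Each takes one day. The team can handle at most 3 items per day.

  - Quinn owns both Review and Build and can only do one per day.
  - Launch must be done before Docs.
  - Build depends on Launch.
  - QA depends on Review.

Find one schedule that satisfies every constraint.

QA -> day 2, Docs -> day 2, Build -> day 2, Launch -> day 1, Review -> day 1

Checking: Launch(day 1) before Build(day 2); Launch(day 1) before Docs(day 2); Review(day 1) before QA(day 2); Review(day 1) != Build(day 2); max 3 per day (cap 3).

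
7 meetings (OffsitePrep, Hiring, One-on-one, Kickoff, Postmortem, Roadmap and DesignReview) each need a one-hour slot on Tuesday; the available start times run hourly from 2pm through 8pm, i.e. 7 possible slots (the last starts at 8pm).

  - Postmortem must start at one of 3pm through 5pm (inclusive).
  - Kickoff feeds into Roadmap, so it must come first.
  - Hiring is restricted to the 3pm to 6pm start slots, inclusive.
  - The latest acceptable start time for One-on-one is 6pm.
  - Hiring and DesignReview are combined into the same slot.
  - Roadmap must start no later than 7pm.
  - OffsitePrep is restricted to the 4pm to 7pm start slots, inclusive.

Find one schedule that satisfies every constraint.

Postmortem -> 3pm, OffsitePrep -> 4pm, One-on-one -> 2pm, DesignReview -> 3pm, Kickoff -> 2pm, Roadmap -> 3pm, Hiring -> 3pm

Checking: Kickoff(2pm) before Roadmap(3pm); Hiring = DesignReview = 3pm; OffsitePrep=4pm in [4pm,7pm]; Roadmap=3pm in [2pm,7pm]; Hiring=3pm in [3pm,6pm]; Postmortem=3pm in [3pm,5pm]; One-on-one=2pm in [2pm,6pm].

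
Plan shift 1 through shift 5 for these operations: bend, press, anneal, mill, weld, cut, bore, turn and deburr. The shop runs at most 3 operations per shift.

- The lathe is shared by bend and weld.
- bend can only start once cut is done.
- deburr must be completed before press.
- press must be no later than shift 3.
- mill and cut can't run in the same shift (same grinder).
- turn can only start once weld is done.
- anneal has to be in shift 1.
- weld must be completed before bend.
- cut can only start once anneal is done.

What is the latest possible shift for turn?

shift 5

Precedence pushes turn to at least shift 2.
turn at shift 5 is achievable: anneal -> shift 1, cut -> shift 2, turn -> shift 5, mill -> shift 3, deburr -> shift 1, bend -> shift 3, press -> shift 2, bore -> shift 2, weld -> shift 1.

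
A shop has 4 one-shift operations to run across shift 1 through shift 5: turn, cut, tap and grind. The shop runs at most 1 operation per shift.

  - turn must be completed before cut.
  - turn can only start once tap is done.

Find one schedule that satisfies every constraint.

tap -> shift 1, turn -> shift 2, cut -> shift 3, grind -> shift 4

Checking: tap(shift 1) before turn(shift 2); turn(shift 2) before cut(shift 3); max 1 per shift (cap 1).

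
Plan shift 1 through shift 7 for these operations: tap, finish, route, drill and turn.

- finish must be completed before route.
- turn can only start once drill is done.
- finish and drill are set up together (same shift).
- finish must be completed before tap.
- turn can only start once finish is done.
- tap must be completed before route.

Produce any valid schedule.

tap=shift 2; route=shift 3; drill=shift 1; turn=shift 2; finish=shift 1

Checking: finish(shift 1) before turn(shift 2); tap(shift 2) before route(shift 3); finish(shift 1) before tap(shift 2); finish(shift 1) before route(shift 3); drill(shift 1) before turn(shift 2); finish = drill = shift 1.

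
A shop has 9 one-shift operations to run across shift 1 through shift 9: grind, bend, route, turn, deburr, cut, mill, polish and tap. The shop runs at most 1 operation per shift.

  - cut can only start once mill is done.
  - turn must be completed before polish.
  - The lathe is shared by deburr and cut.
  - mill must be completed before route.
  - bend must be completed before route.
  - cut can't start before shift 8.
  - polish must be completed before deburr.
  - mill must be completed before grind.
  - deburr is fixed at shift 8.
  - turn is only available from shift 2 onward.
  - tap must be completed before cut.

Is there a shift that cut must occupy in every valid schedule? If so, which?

cut's window is shift 8–shift 9.
deburr is fixed at shift 8, and cut can't share a shift with deburr.
So cut must be shift 9.

shift 9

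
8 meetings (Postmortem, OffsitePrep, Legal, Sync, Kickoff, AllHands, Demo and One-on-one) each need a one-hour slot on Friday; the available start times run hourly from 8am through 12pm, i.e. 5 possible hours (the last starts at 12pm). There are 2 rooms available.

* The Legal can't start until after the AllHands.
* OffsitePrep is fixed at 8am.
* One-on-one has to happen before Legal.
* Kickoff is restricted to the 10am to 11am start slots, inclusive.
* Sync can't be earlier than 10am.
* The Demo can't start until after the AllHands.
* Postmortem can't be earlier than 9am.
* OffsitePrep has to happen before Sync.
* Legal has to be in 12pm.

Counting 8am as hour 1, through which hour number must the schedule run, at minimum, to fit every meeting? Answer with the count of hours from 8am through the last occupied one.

5

The precedence chain requires at least 2 distinct hours.
With at most 2 per hour and 8 meetings, at least 4 hours are needed.
Legal can't be placed before 12pm — that is hour 5 counting from 8am — so the schedule must run through at least 5 hours.
5 works (last occupied hour: 12pm): for example Kickoff -> 10am, Sync -> 10am, Legal -> 12pm, AllHands -> 8am, One-on-one -> 11am, Postmortem -> 9am, OffsitePrep -> 8am, Demo -> 9am.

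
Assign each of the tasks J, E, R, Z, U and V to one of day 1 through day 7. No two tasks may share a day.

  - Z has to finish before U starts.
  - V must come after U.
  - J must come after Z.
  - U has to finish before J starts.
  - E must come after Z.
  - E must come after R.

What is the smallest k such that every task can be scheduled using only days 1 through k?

The precedence chain requires at least 3 distinct days.
With at most 1 per day and 6 tasks, at least 6 days are needed.
6 works (last occupied day: day 6): for example V -> day 6; R -> day 4; Z -> day 1; U -> day 2; E -> day 5; J -> day 3.

6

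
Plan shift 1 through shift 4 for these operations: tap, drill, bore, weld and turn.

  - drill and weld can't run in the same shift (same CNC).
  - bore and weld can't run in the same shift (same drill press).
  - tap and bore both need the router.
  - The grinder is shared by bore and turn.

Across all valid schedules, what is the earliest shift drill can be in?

shift 1

drill at shift 1 is achievable: turn -> shift 1; tap -> shift 1; weld -> shift 3; drill -> shift 1; bore -> shift 2.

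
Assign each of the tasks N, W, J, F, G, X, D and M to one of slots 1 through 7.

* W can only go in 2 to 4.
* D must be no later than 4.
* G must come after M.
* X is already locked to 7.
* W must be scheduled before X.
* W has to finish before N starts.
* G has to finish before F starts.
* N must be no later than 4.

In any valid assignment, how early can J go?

1

J at 1 is achievable: N in 3; X in 7; D in 1; J in 1; M in 1; W in 2; G in 2; F in 3.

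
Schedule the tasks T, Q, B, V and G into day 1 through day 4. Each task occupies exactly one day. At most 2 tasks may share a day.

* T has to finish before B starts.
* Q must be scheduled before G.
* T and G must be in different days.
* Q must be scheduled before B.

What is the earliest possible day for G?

day 2

Precedence pushes G to at least day 2.
G at day 2 is achievable: T -> day 1, Q -> day 1, B -> day 2, G -> day 2, V -> day 3.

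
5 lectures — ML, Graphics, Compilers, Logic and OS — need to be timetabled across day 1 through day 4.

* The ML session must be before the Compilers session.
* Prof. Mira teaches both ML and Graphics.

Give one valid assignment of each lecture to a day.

ML -> day 1; Compilers -> day 2; OS -> day 1; Graphics -> day 2; Logic -> day 1

Checking: ML(day 1) before Compilers(day 2); ML(day 1) != Graphics(day 2).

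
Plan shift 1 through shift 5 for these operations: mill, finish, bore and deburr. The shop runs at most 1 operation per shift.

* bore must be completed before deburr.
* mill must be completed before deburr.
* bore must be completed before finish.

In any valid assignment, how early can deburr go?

shift 3

Precedence pushes deburr to at least shift 2.
deburr at shift 3 is achievable: bore=shift 1; mill=shift 2; deburr=shift 3; finish=shift 4.
Nothing earlier works — the capacity limit rule out every shift before shift 3.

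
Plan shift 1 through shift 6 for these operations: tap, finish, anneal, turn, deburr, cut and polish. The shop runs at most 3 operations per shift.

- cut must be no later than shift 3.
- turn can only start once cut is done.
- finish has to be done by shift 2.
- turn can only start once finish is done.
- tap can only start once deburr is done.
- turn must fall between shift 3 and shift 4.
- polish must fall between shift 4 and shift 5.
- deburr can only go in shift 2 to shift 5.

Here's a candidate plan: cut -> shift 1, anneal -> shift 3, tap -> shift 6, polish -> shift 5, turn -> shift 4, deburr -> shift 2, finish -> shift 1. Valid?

Valid

finish has to be done by shift 2 — holds.
turn must fall between shift 3 and shift 4 — holds.
cut must be no later than shift 3 — holds.
The shop runs at most 3 operations per shift — holds.
deburr can only go in shift 2 to shift 5 — holds.
turn can only start once cut is done — holds.
turn can only start once finish is done — holds.
polish must fall between shift 4 and shift 5 — holds.
tap can only start once deburr is done — holds.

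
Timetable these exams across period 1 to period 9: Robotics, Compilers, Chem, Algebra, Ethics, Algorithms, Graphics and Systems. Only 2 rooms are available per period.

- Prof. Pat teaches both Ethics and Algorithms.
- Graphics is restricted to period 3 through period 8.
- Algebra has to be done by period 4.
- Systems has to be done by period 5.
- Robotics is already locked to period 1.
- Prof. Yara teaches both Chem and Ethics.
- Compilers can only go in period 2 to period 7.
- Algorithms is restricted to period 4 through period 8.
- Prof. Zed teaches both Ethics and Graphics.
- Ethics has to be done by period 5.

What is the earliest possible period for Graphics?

period 3

Graphics is available from period 3; Graphics's own window allows nothing later than period 8.
Graphics at period 3 is achievable: Algebra=period 1, Chem=period 4, Systems=period 2, Graphics=period 3, Compilers=period 3, Robotics=period 1, Ethics=period 2, Algorithms=period 4.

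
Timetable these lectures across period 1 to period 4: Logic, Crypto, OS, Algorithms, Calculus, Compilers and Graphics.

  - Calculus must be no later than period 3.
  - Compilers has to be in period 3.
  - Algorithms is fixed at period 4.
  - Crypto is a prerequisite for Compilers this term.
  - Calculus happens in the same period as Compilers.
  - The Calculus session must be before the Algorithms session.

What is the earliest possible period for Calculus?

period 3

Calculus must be in the same period as Compilers, which can't be before period 3, so Calculus is at least period 3; Calculus's own window allows nothing later than period 3.
Calculus at period 3 is achievable: Calculus -> period 3, Algorithms -> period 4, Graphics -> period 1, Crypto -> period 1, Compilers -> period 3, Logic -> period 1, OS -> period 1.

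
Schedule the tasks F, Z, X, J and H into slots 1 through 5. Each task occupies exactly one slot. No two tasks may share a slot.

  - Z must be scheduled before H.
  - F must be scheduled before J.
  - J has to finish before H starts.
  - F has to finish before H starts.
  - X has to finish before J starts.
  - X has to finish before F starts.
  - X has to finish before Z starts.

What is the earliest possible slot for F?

Precedence pushes F to at least 2; downstream work caps F at 3.
F at 2 is achievable: H in 5; F in 2; J in 3; X in 1; Z in 4.

2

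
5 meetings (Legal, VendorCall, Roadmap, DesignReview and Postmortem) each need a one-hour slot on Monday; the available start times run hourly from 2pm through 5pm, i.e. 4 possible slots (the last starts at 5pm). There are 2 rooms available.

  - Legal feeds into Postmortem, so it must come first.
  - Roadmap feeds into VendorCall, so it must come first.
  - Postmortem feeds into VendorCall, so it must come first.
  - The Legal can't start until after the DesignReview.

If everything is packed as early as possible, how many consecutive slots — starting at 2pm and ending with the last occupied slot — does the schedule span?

The precedence chain requires at least 4 distinct slots.
With at most 2 per slot and 5 meetings, at least 3 slots are needed.
4 works (last occupied slot: 5pm): for example VendorCall=5pm; Postmortem=4pm; Roadmap=2pm; Legal=3pm; DesignReview=2pm.

4 slots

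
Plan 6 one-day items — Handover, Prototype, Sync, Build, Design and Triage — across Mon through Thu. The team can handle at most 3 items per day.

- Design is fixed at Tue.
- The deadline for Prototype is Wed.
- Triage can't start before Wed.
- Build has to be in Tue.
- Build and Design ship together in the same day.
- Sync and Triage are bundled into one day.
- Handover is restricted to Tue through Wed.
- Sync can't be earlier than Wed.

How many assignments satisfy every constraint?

Splitting on Handover: it can be Tue (4), Wed (5). Listing each branch's schedules as (Prototype, Sync, Build, Design, Triage):
Handover=Tue: (Mon,Wed,Tue,Tue,Wed) (Mon,Thu,Tue,Tue,Thu) (Wed,Wed,Tue,Tue,Wed) (Wed,Thu,Tue,Tue,Thu) — 4.
Handover=Wed: (Mon,Wed,Tue,Tue,Wed) (Mon,Thu,Tue,Tue,Thu) (Tue,Wed,Tue,Tue,Wed) (Tue,Thu,Tue,Tue,Thu) (Wed,Thu,Tue,Tue,Thu) — 5.
Summing: 4 + 5 = 9.

9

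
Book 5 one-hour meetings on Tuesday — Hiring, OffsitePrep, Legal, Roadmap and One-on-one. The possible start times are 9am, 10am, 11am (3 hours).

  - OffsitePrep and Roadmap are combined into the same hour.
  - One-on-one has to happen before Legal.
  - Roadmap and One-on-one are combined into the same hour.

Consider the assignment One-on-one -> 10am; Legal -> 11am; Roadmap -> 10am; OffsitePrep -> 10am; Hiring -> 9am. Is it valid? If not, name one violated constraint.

One-on-one has to happen before Legal — holds.
OffsitePrep and Roadmap are combined into the same hour — holds.
Roadmap and One-on-one are combined into the same hour — holds.

Yes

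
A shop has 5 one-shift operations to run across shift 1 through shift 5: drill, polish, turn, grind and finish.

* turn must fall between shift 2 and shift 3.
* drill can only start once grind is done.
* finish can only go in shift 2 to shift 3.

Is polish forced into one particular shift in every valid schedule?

polish can be shift 1 (e.g. drill in shift 2; turn in shift 2; polish in shift 1; finish in shift 2; grind in shift 1) or shift 2 (e.g. finish in shift 2; grind in shift 1; turn in shift 2; drill in shift 2; polish in shift 2).

No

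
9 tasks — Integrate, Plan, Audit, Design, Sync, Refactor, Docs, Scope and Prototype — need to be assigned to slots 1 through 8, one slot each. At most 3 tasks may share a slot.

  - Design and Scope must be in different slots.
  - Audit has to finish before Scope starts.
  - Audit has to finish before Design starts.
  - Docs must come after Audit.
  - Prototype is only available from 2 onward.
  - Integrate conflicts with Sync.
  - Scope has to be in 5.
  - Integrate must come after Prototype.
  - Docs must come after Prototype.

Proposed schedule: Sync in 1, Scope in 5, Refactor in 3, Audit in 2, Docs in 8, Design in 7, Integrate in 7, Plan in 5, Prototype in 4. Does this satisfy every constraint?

Yes

Docs must come after Audit — holds.
Audit has to finish before Design starts — holds.
Audit has to finish before Scope starts — holds.
Prototype is only available from 2 onward — holds.
Scope has to be in 5 — holds.
Docs must come after Prototype — holds.
Design and Scope must be in different slots — holds.
At most 3 tasks may share a slot — holds.
Integrate conflicts with Sync — holds.
Integrate must come after Prototype — holds.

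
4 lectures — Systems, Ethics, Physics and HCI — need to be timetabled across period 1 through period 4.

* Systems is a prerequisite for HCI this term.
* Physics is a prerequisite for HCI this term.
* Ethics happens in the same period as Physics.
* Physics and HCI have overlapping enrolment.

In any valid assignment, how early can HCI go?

Precedence pushes HCI to at least period 2.
HCI at period 2 is achievable: HCI in period 2; Physics in period 1; Ethics in period 1; Systems in period 1.

period 2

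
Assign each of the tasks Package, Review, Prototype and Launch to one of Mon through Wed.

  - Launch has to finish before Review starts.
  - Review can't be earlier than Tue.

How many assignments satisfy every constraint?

27

Splitting on Package: it can be Mon (9), Tue (9), Wed (9). Listing each branch's schedules as (Review, Prototype, Launch):
Package=Mon: (Tue,Mon,Mon) (Tue,Tue,Mon) (Tue,Wed,Mon) (Wed,Mon,Mon) (Wed,Mon,Tue) (Wed,Tue,Mon) (Wed,Tue,Tue) (Wed,Wed,Mon) (Wed,Wed,Tue) — 9.
Package=Tue: (Tue,Mon,Mon) (Tue,Tue,Mon) (Tue,Wed,Mon) (Wed,Mon,Mon) (Wed,Mon,Tue) (Wed,Tue,Mon) (Wed,Tue,Tue) (Wed,Wed,Mon) (Wed,Wed,Tue) — 9.
Package=Wed: (Tue,Mon,Mon) (Tue,Tue,Mon) (Tue,Wed,Mon) (Wed,Mon,Mon) (Wed,Mon,Tue) (Wed,Tue,Mon) (Wed,Tue,Tue) (Wed,Wed,Mon) (Wed,Wed,Tue) — 9.
Summing: 9 + 9 + 9 = 27.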